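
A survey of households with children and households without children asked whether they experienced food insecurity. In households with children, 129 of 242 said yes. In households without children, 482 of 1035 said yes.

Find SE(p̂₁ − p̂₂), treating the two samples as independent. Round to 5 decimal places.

0.03562

Sample proportions: 129/242 = 0.5331, 482/1035 = 0.4657.
Each SE is √(p̂(1−p̂)/n): √(0.5331·0.4669/242) = 0.03207 and √(0.4657·0.5343/1035) = 0.01551.
SE(p̂₁ − p̂₂) = √(SE₁² + SE₂²) = √(0.0010284849 + 0.0002405601) = 0.03562, since the two samples are independent.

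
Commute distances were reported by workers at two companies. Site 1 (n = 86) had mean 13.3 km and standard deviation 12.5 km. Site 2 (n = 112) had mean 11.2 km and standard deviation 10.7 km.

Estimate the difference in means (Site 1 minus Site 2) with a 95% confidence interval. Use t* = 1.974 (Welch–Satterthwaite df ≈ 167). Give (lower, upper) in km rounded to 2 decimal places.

SE₁ = s₁/√n₁ = 12.5/√86 = 1.3479; SE₂ = 10.7/√112 = 1.0111.
Independent samples, unequal variances: SE_diff = √(SE₁² + SE₂²) = √(1.81683441 + 1.02232321) = 1.6850.
t* = 1.974, so margin of error = 1.974 × 1.6850 = 3.3262.
Difference in means = 13.3 − 11.2 = 2.1000.
2.1000 ± 3.3262 → (-1.23, 5.43).

(-1.23, 5.43)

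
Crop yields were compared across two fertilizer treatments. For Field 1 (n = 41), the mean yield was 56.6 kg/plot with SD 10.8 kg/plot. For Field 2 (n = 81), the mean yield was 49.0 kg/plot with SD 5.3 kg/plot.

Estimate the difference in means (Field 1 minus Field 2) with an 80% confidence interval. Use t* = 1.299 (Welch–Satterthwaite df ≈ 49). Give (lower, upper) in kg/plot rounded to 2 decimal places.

(5.28, 9.92)

Per-group SEs: s₁/√n₁ = 10.8/√41 = 1.6867, s₂/√n₂ = 5.3/√81 = 0.5889.
Unpooled SE of the difference: √(2.84495689 + 0.34680321) = 1.7865.
Margin of error = t* · SE = 1.299 × 1.7865 = 2.3207.
x̄₁ − x̄₂ = 56.6 − 49.0 = 7.6000.
CI: 7.6000 ± 2.3207 = (5.28, 9.92).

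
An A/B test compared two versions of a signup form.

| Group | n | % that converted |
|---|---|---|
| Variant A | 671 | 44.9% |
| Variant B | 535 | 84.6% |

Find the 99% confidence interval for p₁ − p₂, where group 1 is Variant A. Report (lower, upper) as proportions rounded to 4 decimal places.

(-0.4607, -0.3333)

The two standard errors are √(0.4490×0.5510/671) = 0.01920 and √(0.8460×0.1540/535) = 0.01561.
Because the samples are independent, SE_diff = √(0.01920² + 0.01561²) = 0.02474.
Using z* = 2.576 for 99%, ME = 2.576 × 0.02474 = 0.06373.
p̂₁ − p̂₂ = -0.3970; interval -0.3970 ± 0.06373 gives (-0.4607, -0.3333).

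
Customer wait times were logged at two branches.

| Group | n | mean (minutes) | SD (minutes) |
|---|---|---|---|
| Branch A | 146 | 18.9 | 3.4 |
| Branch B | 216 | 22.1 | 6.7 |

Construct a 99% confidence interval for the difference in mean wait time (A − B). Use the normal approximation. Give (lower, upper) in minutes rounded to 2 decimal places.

(-4.58, -1.82)

Standard errors of each mean: 3.4/√146 = 0.2814 and 6.7/√216 = 0.4559.
SE(x̄₁ − x̄₂) = √(0.2814² + 0.4559²) = 0.5358 for independent samples with unequal variances.
With z* = 2.576, the margin is 2.576 × 0.5358 = 1.3802.
x̄₁ − x̄₂ = 18.9 − 22.1 = -3.2000; the interval is -3.2000 ± 1.3802 = (-4.58, -1.82).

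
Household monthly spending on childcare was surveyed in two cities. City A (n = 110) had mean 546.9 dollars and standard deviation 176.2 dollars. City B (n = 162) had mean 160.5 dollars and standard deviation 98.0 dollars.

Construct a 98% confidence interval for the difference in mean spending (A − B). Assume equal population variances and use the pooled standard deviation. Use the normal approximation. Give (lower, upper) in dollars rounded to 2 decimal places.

s_p = √[((n₁−1)s₁² + (n₂−1)s₂²)/(n₁+n₂−2)] = √[(109·176.2² + 161·98.0²)/270] = 135.1310.
SE = 135.1310·√(1/110 + 1/162) = 16.6950.
With z* = 2.326, margin = 2.326 × 16.6950 = 38.8326.
x̄₁ − x̄₂ = 546.9 − 160.5 = 386.4000; interval 386.4000 ± 38.8326 = (347.57, 425.23).

(347.57, 425.23)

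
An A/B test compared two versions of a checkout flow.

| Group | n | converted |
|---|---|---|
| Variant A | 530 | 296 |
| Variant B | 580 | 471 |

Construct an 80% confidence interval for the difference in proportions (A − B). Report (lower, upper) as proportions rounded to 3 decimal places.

Sample proportions: 296/530 = 0.5585, 471/580 = 0.8121.
Each SE is √(p̂(1−p̂)/n): √(0.5585·0.4415/530) = 0.02157 and √(0.8121·0.1879/580) = 0.01622.
SE(p̂₁ − p̂₂) = √(SE₁² + SE₂²) = √(0.0004652649 + 0.0002630884) = 0.02699, since the two samples are independent.
At 80% confidence z* = 1.282; margin = 1.282 × 0.02699 = 0.03460.
The difference is 0.5585 − 0.8121 = -0.2536, so the interval is -0.2536 ± 0.03460 = (-0.288, -0.219).

(-0.288, -0.219)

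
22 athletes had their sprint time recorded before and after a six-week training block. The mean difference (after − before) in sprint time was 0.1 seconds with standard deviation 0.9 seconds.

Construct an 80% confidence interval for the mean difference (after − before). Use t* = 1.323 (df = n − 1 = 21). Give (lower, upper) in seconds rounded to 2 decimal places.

(-0.15, 0.35)

Paired design: SE = s_d/√n = 0.9/√22 = 0.1919.
t* = 1.323; margin of error = 1.323 × 0.1919 = 0.2539.
0.1 ± 0.2539 → (-0.15, 0.35).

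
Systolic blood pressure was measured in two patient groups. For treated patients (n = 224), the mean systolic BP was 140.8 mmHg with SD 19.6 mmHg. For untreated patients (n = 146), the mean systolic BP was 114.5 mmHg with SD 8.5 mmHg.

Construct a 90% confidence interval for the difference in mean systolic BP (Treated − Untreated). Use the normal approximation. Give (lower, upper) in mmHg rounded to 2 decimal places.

(23.85, 28.75)

Per-group SEs: s₁/√n₁ = 19.6/√224 = 1.3096, s₂/√n₂ = 8.5/√146 = 0.7035.
Unpooled SE of the difference: √(1.71505216 + 0.49491225) = 1.4866.
Margin of error = z* · SE = 1.645 × 1.4866 = 2.4455.
x̄₁ − x̄₂ = 140.8 − 114.5 = 26.3000.
CI: 26.3000 ± 2.4455 = (23.85, 28.75).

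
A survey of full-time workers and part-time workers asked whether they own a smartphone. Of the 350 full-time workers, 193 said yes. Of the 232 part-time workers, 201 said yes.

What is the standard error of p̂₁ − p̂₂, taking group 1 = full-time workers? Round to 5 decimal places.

Sample proportions: 193/350 = 0.5514, 201/232 = 0.8664.
Each SE is √(p̂(1−p̂)/n): √(0.5514·0.4486/350) = 0.02658 and √(0.8664·0.1336/232) = 0.02234.
SE(p̂₁ − p̂₂) = √(SE₁² + SE₂²) = √(0.0007064964 + 0.0004990756) = 0.03472, since the two samples are independent.

0.03472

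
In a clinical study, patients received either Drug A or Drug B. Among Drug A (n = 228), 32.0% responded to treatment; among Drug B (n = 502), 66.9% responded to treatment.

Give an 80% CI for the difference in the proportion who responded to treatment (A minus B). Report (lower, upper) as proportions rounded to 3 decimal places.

The two standard errors are √(0.3200×0.6800/228) = 0.03089 and √(0.6690×0.3310/502) = 0.02100.
Because the samples are independent, SE_diff = √(0.03089² + 0.02100²) = 0.03735.
Using z* = 1.282 for 80%, ME = 1.282 × 0.03735 = 0.04788.
p̂₁ − p̂₂ = -0.3490; interval -0.3490 ± 0.04788 gives (-0.397, -0.301).

(-0.397, -0.301)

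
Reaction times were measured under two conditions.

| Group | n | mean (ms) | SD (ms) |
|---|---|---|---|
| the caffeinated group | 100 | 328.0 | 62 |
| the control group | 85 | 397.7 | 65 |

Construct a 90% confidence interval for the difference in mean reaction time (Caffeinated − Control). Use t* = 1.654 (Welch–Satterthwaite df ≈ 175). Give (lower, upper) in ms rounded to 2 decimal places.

(-85.23, -54.17)

Per-group SEs: s₁/√n₁ = 62/√100 = 6.2000, s₂/√n₂ = 65/√85 = 7.0502.
Unpooled SE of the difference: √(38.44 + 49.70532004) = 9.3886.
Margin of error = t* · SE = 1.654 × 9.3886 = 15.5287.
x̄₁ − x̄₂ = 328.0 − 397.7 = -69.7000.
CI: -69.7000 ± 15.5287 = (-85.23, -54.17).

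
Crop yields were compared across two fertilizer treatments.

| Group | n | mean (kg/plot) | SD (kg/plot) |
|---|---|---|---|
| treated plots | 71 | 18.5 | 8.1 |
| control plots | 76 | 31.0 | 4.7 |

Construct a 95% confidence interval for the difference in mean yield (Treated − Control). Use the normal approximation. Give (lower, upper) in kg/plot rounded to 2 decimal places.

(-14.66, -10.34)

Per-group SEs: s₁/√n₁ = 8.1/√71 = 0.9613, s₂/√n₂ = 4.7/√76 = 0.5391.
Unpooled SE of the difference: √(0.92409769 + 0.29062881) = 1.1021.
Margin of error = z* · SE = 1.960 × 1.1021 = 2.1601.
x̄₁ − x̄₂ = 18.5 − 31.0 = -12.5000.
CI: -12.5000 ± 2.1601 = (-14.66, -10.34).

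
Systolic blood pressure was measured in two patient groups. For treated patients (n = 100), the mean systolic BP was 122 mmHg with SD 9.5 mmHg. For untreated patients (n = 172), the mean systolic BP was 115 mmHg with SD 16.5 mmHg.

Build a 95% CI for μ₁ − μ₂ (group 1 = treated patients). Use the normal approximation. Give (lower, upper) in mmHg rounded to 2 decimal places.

(3.91, 10.09)

Per-group SEs: s₁/√n₁ = 9.5/√100 = 0.9500, s₂/√n₂ = 16.5/√172 = 1.2581.
Unpooled SE of the difference: √(0.9025 + 1.58281561) = 1.5765.
Margin of error = z* · SE = 1.960 × 1.5765 = 3.0899.
x̄₁ − x̄₂ = 122 − 115 = 7.0000.
CI: 7.0000 ± 3.0899 = (3.91, 10.09).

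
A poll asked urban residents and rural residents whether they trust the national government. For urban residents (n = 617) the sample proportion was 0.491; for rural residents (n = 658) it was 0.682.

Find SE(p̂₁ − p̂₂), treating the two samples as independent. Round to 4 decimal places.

SE₁ = √(p̂₁(1−p̂₁)/n₁) = √(0.4910·0.5090/617) = 0.02013; SE₂ = √(0.6820·0.3180/658) = 0.01815.
Independent samples: SE of the difference = √(SE₁² + SE₂²) = √(0.0004052169 + 0.0003294225) = 0.02710.

0.0271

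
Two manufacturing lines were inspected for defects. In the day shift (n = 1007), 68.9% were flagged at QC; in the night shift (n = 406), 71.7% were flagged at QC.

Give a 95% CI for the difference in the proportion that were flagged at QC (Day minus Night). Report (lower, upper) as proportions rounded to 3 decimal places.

(-0.080, 0.024)

SE₁ = √(p̂₁(1−p̂₁)/n₁) = √(0.6890·0.3110/1007) = 0.01459; SE₂ = √(0.7170·0.2830/406) = 0.02236.
Independent samples: SE of the difference = √(SE₁² + SE₂²) = √(0.0002128681 + 0.0004999696) = 0.02670.
z* for 95% confidence is 1.960, so the margin of error is 1.960 × 0.02670 = 0.05233.
Point estimate p̂₁ − p̂₂ = 0.6890 − 0.7170 = -0.0280.
-0.0280 ± 0.05233 → (-0.080, 0.024).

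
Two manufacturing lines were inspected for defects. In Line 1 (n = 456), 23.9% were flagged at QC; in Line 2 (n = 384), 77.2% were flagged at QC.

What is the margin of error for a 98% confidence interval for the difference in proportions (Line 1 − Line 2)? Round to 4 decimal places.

SE₁ = √(p̂₁(1−p̂₁)/n₁) = √(0.2390·0.7610/456) = 0.01997; SE₂ = √(0.7720·0.2280/384) = 0.02141.
Independent samples: SE of the difference = √(SE₁² + SE₂²) = √(0.0003988009 + 0.0004583881) = 0.02928.
z* for 98% confidence is 2.326, so the margin of error is 2.326 × 0.02928 = 0.06811.

0.0681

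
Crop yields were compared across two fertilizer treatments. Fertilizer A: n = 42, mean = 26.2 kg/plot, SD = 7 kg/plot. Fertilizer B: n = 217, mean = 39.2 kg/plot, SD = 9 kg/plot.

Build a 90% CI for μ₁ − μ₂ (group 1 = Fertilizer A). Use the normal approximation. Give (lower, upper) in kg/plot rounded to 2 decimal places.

(-15.04, -10.96)

SE₁ = s₁/√n₁ = 7/√42 = 1.0801; SE₂ = 9/√217 = 0.6110.
Independent samples, unequal variances: SE_diff = √(SE₁² + SE₂²) = √(1.16661601 + 0.373321) = 1.2409.
z* = 1.645, so margin of error = 1.645 × 1.2409 = 2.0413.
Difference in means = 26.2 − 39.2 = -13.0000.
-13.0000 ± 2.0413 → (-15.04, -10.96).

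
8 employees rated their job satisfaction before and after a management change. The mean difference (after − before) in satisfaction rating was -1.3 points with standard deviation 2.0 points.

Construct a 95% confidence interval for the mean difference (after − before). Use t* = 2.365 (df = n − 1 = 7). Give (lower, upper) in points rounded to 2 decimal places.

Paired design: SE = s_d/√n = 2.0/√8 = 0.7071.
t* = 2.365; margin of error = 2.365 × 0.7071 = 1.6723.
-1.3 ± 1.6723 → (-2.97, 0.37).

(-2.97, 0.37)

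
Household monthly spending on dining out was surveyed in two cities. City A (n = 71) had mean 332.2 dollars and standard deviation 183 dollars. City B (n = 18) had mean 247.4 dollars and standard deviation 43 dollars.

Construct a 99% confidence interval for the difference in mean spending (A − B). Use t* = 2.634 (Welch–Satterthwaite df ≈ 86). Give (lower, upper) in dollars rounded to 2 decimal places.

(21.67, 147.93)

SE₁ = s₁/√n₁ = 183/√71 = 21.7181; SE₂ = 43/√18 = 10.1352.
Independent samples, unequal variances: SE_diff = √(SE₁² + SE₂²) = √(471.67586761 + 102.72227904) = 23.9666.
t* = 2.634, so margin of error = 2.634 × 23.9666 = 63.1280.
Difference in means = 332.2 − 247.4 = 84.8000.
84.8000 ± 63.1280 → (21.67, 147.93).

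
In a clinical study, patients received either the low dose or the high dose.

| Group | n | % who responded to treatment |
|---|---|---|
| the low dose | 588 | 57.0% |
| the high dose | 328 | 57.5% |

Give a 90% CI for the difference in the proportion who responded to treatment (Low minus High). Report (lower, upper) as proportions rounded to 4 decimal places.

(-0.0611, 0.0511)

Each SE is √(p̂(1−p̂)/n): √(0.5700·0.4300/588) = 0.02042 and √(0.5750·0.4250/328) = 0.02730.
SE(p̂₁ − p̂₂) = √(SE₁² + SE₂²) = √(0.0004169764 + 0.00074529) = 0.03409, since the two samples are independent.
At 90% confidence z* = 1.645; margin = 1.645 × 0.03409 = 0.05608.
The difference is 0.5700 − 0.5750 = -0.0050, so the interval is -0.0050 ± 0.05608 = (-0.0611, 0.0511).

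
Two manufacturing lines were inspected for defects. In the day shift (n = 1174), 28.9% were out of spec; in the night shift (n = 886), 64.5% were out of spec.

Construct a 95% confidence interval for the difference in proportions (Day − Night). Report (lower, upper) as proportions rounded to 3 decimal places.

Each SE is √(p̂(1−p̂)/n): √(0.2890·0.7110/1174) = 0.01323 and √(0.6450·0.3550/886) = 0.01608.
SE(p̂₁ − p̂₂) = √(SE₁² + SE₂²) = √(0.0001750329 + 0.0002585664) = 0.02082, since the two samples are independent.
At 95% confidence z* = 1.960; margin = 1.960 × 0.02082 = 0.04081.
The difference is 0.2890 − 0.6450 = -0.3560, so the interval is -0.3560 ± 0.04081 = (-0.397, -0.315).

(-0.397, -0.315)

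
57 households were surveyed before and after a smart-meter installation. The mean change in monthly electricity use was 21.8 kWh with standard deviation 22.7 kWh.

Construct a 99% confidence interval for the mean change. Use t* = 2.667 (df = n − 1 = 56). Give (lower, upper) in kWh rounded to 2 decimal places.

Paired design: SE = s_d/√n = 22.7/√57 = 3.0067.
t* = 2.667; margin of error = 2.667 × 3.0067 = 8.0189.
21.8 ± 8.0189 → (13.78, 29.82).

(13.78, 29.82)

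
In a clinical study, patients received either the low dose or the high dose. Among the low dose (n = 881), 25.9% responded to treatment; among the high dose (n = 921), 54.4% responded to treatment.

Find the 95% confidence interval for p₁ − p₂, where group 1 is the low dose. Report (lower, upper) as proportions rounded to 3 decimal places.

SE₁ = √(p̂₁(1−p̂₁)/n₁) = √(0.2590·0.7410/881) = 0.01476; SE₂ = √(0.5440·0.4560/921) = 0.01641.
Independent samples: SE of the difference = √(SE₁² + SE₂²) = √(0.0002178576 + 0.0002692881) = 0.02207.
z* for 95% confidence is 1.960, so the margin of error is 1.960 × 0.02207 = 0.04326.
Point estimate p̂₁ − p̂₂ = 0.2590 − 0.5440 = -0.2850.
-0.2850 ± 0.04326 → (-0.328, -0.242).

(-0.328, -0.242)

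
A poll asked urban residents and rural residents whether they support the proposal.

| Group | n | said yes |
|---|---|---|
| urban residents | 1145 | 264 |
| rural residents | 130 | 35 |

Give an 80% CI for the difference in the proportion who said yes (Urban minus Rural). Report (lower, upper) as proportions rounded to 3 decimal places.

First, p̂₁ = 264/1145 = 0.2306; p̂₂ = 35/130 = 0.2692.
The two standard errors are √(0.2306×0.7694/1145) = 0.01245 and √(0.2692×0.7308/130) = 0.03890.
Because the samples are independent, SE_diff = √(0.01245² + 0.03890²) = 0.04084.
Using z* = 1.282 for 80%, ME = 1.282 × 0.04084 = 0.05236.
p̂₁ − p̂₂ = -0.0386; interval -0.0386 ± 0.05236 gives (-0.091, 0.014).

(-0.091, 0.014)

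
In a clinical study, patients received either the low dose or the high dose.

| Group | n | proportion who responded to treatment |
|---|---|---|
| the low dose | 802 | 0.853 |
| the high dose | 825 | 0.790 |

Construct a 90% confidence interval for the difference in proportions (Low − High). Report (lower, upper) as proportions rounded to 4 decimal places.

The two standard errors are √(0.8530×0.1470/802) = 0.01250 and √(0.7900×0.2100/825) = 0.01418.
Because the samples are independent, SE_diff = √(0.01250² + 0.01418²) = 0.01890.
Using z* = 1.645 for 90%, ME = 1.645 × 0.01890 = 0.03109.
p̂₁ − p̂₂ = 0.0630; interval 0.0630 ± 0.03109 gives (0.0319, 0.0941).

(0.0319, 0.0941)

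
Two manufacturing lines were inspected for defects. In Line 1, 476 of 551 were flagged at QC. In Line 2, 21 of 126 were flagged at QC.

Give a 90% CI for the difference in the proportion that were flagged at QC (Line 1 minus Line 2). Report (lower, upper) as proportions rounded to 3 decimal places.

(0.638, 0.757)

First, p̂₁ = 476/551 = 0.8639; p̂₂ = 21/126 = 0.1667.
The two standard errors are √(0.8639×0.1361/551) = 0.01461 and √(0.1667×0.8333/126) = 0.03320.
Because the samples are independent, SE_diff = √(0.01461² + 0.03320²) = 0.03627.
Using z* = 1.645 for 90%, ME = 1.645 × 0.03627 = 0.05966.
p̂₁ − p̂₂ = 0.6972; interval 0.6972 ± 0.05966 gives (0.638, 0.757).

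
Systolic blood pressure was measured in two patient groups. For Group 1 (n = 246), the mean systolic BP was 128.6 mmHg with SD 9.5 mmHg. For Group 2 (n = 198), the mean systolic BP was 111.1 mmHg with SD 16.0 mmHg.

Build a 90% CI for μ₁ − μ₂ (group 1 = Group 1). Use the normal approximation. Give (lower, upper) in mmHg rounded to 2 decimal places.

(15.38, 19.62)

Per-group SEs: s₁/√n₁ = 9.5/√246 = 0.6057, s₂/√n₂ = 16.0/√198 = 1.1371.
Unpooled SE of the difference: √(0.36687249 + 1.29299641) = 1.2884.
Margin of error = z* · SE = 1.645 × 1.2884 = 2.1194.
x̄₁ − x̄₂ = 128.6 − 111.1 = 17.5000.
CI: 17.5000 ± 2.1194 = (15.38, 19.62).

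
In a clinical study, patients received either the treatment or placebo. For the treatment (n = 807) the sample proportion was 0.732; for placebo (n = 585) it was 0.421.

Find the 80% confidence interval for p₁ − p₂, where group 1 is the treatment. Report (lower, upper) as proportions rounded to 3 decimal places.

(0.278, 0.344)

The two standard errors are √(0.7320×0.2680/807) = 0.01559 and √(0.4210×0.5790/585) = 0.02041.
Because the samples are independent, SE_diff = √(0.01559² + 0.02041²) = 0.02568.
Using z* = 1.282 for 80%, ME = 1.282 × 0.02568 = 0.03292.
p̂₁ − p̂₂ = 0.3110; interval 0.3110 ± 0.03292 gives (0.278, 0.344).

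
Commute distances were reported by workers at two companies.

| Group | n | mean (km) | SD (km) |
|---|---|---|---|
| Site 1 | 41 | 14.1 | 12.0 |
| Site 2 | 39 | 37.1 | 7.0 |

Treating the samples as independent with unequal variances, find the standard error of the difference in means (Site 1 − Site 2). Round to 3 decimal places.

2.184

SE₁ = s₁/√n₁ = 12.0/√41 = 1.8741; SE₂ = 7.0/√39 = 1.1209.
Independent samples, unequal variances: SE_diff = √(SE₁² + SE₂²) = √(3.51225081 + 1.25641681) = 2.1837.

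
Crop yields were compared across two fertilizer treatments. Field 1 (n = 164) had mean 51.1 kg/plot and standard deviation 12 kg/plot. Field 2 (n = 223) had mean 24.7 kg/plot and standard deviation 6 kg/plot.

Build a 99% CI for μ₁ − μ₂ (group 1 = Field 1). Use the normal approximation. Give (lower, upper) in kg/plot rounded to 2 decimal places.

Per-group SEs: s₁/√n₁ = 12/√164 = 0.9370, s₂/√n₂ = 6/√223 = 0.4018.
Unpooled SE of the difference: √(0.877969 + 0.16144324) = 1.0195.
Margin of error = z* · SE = 2.576 × 1.0195 = 2.6262.
x̄₁ − x̄₂ = 51.1 − 24.7 = 26.4000.
CI: 26.4000 ± 2.6262 = (23.77, 29.03).

(23.77, 29.03)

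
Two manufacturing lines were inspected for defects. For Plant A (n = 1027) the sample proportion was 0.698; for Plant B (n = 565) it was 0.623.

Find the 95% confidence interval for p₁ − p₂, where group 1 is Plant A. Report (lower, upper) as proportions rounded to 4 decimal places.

Each SE is √(p̂(1−p̂)/n): √(0.6980·0.3020/1027) = 0.01433 and √(0.6230·0.3770/565) = 0.02039.
SE(p̂₁ − p̂₂) = √(SE₁² + SE₂²) = √(0.0002053489 + 0.0004157521) = 0.02492, since the two samples are independent.
At 95% confidence z* = 1.960; margin = 1.960 × 0.02492 = 0.04884.
The difference is 0.6980 − 0.6230 = 0.0750, so the interval is 0.0750 ± 0.04884 = (0.0262, 0.1238).

(0.0262, 0.1238)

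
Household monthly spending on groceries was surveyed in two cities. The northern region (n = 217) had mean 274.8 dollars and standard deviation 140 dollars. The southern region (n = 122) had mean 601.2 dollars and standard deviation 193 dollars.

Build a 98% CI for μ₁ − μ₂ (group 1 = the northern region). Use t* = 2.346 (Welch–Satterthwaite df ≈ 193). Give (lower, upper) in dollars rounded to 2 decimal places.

(-373.06, -279.74)

Standard errors of each mean: 140/√217 = 9.5038 and 193/√122 = 17.4734.
SE(x̄₁ − x̄₂) = √(9.5038² + 17.4734²) = 19.8907 for independent samples with unequal variances.
With t* = 2.346, the margin is 2.346 × 19.8907 = 46.6636.
x̄₁ − x̄₂ = 274.8 − 601.2 = -326.4000; the interval is -326.4000 ± 46.6636 = (-373.06, -279.74).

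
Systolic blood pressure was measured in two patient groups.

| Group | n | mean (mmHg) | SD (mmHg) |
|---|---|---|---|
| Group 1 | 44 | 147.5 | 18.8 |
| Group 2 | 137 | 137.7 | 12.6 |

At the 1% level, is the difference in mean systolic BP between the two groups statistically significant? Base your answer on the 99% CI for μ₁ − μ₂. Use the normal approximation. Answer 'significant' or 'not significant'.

significant

Per-group SEs: s₁/√n₁ = 18.8/√44 = 2.8342, s₂/√n₂ = 12.6/√137 = 1.0765.
Unpooled SE of the difference: √(8.03268964 + 1.15885225) = 3.0318.
Margin of error = z* · SE = 2.576 × 3.0318 = 7.8099.
x̄₁ − x̄₂ = 147.5 − 137.7 = 9.8000.
CI: 9.8000 ± 7.8099 = (1.9901, 17.6099).
The interval (1.9901, 17.6099) does not contain 0, so the difference is significant.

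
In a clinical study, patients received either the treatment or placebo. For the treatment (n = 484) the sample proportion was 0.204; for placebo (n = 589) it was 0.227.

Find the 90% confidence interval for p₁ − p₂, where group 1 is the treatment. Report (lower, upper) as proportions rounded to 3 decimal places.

Each SE is √(p̂(1−p̂)/n): √(0.2040·0.7960/484) = 0.01832 and √(0.2270·0.7730/589) = 0.01726.
SE(p̂₁ − p̂₂) = √(SE₁² + SE₂²) = √(0.0003356224 + 0.0002979076) = 0.02517, since the two samples are independent.
At 90% confidence z* = 1.645; margin = 1.645 × 0.02517 = 0.04140.
The difference is 0.2040 − 0.2270 = -0.0230, so the interval is -0.0230 ± 0.04140 = (-0.064, 0.018).

(-0.064, 0.018)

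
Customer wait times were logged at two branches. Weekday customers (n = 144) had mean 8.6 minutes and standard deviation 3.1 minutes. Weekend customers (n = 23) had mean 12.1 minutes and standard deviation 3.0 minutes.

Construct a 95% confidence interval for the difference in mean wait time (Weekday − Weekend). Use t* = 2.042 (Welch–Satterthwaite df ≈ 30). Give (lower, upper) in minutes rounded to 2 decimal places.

(-4.88, -2.12)

Standard errors of each mean: 3.1/√144 = 0.2583 and 3.0/√23 = 0.6255.
SE(x̄₁ − x̄₂) = √(0.2583² + 0.6255²) = 0.6767 for independent samples with unequal variances.
With t* = 2.042, the margin is 2.042 × 0.6767 = 1.3818.
x̄₁ − x̄₂ = 8.6 − 12.1 = -3.5000; the interval is -3.5000 ± 1.3818 = (-4.88, -2.12).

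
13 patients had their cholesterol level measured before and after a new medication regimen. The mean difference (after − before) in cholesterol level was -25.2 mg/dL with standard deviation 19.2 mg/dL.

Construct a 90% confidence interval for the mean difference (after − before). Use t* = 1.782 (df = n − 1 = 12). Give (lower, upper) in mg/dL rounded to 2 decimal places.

(-34.69, -15.71)

This is a matched-pairs design, so SE = s_d/√n = 19.2/√13 = 5.3251.
Margin = 1.782 × 5.3251 = 9.4893; the interval is -25.2 ± 9.4893 = (-34.69, -15.71).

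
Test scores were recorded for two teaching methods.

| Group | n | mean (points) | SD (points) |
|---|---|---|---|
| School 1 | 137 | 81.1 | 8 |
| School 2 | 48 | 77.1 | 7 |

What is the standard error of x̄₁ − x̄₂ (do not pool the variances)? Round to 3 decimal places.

Per-group SEs: s₁/√n₁ = 8/√137 = 0.6835, s₂/√n₂ = 7/√48 = 1.0104.
Unpooled SE of the difference: √(0.46717225 + 1.02090816) = 1.2199.

1.220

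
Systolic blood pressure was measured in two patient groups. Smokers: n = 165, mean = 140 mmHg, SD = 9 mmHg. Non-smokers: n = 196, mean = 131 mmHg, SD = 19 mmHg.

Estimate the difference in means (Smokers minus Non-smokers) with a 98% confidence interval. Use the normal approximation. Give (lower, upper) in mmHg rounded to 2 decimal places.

Per-group SEs: s₁/√n₁ = 9/√165 = 0.7006, s₂/√n₂ = 19/√196 = 1.3571.
Unpooled SE of the difference: √(0.49084036 + 1.84172041) = 1.5273.
Margin of error = z* · SE = 2.326 × 1.5273 = 3.5525.
x̄₁ − x̄₂ = 140 − 131 = 9.0000.
CI: 9.0000 ± 3.5525 = (5.45, 12.55).

(5.45, 12.55)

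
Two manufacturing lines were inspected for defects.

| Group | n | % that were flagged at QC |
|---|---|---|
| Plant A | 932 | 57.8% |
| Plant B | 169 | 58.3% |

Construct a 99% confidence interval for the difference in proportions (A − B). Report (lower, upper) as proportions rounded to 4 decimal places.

The two standard errors are √(0.5780×0.4220/932) = 0.01618 and √(0.5830×0.4170/169) = 0.03793.
Because the samples are independent, SE_diff = √(0.01618² + 0.03793²) = 0.04124.
Using z* = 2.576 for 99%, ME = 2.576 × 0.04124 = 0.10623.
p̂₁ − p̂₂ = -0.0050; interval -0.0050 ± 0.10623 gives (-0.1112, 0.1012).

(-0.1112, 0.1012)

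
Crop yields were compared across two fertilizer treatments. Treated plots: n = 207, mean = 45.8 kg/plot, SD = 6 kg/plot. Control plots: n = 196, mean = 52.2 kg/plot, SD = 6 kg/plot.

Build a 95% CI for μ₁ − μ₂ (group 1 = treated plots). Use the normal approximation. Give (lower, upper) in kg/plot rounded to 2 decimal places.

Per-group SEs: s₁/√n₁ = 6/√207 = 0.4170, s₂/√n₂ = 6/√196 = 0.4286.
Unpooled SE of the difference: √(0.173889 + 0.18369796) = 0.5980.
Margin of error = z* · SE = 1.960 × 0.5980 = 1.1721.
x̄₁ − x̄₂ = 45.8 − 52.2 = -6.4000.
CI: -6.4000 ± 1.1721 = (-7.57, -5.23).

(-7.57, -5.23)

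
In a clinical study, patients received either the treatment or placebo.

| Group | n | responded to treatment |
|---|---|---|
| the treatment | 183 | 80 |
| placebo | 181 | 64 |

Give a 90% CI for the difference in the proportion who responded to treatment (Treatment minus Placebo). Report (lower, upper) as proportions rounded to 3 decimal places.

(0.000, 0.168)

p̂₁ = 80/183 = 0.4372 and p̂₂ = 64/181 = 0.3536.
SE₁ = √(p̂₁(1−p̂₁)/n₁) = √(0.4372·0.5628/183) = 0.03667; SE₂ = √(0.3536·0.6464/181) = 0.03554.
Independent samples: SE of the difference = √(SE₁² + SE₂²) = √(0.0013446889 + 0.0012630916) = 0.05107.
z* for 90% confidence is 1.645, so the margin of error is 1.645 × 0.05107 = 0.08401.
Point estimate p̂₁ − p̂₂ = 0.4372 − 0.3536 = 0.0836.
0.0836 ± 0.08401 → (0.000, 0.168).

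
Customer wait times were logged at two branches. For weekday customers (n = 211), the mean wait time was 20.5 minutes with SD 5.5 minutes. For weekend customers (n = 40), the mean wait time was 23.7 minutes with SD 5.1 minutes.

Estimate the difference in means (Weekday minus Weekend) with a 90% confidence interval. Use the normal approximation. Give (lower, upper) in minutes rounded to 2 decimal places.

Standard errors of each mean: 5.5/√211 = 0.3786 and 5.1/√40 = 0.8064.
SE(x̄₁ − x̄₂) = √(0.3786² + 0.8064²) = 0.8909 for independent samples with unequal variances.
With z* = 1.645, the margin is 1.645 × 0.8909 = 1.4655.
x̄₁ − x̄₂ = 20.5 − 23.7 = -3.2000; the interval is -3.2000 ± 1.4655 = (-4.67, -1.73).

(-4.67, -1.73)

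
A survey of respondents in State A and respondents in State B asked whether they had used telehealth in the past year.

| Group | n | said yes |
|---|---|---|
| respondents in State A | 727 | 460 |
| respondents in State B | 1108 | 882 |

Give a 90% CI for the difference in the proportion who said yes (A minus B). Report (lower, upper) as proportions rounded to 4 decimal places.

p̂₁ = 460/727 = 0.6327 and p̂₂ = 882/1108 = 0.7960.
SE₁ = √(p̂₁(1−p̂₁)/n₁) = √(0.6327·0.3673/727) = 0.01788; SE₂ = √(0.7960·0.2040/1108) = 0.01211.
Independent samples: SE of the difference = √(SE₁² + SE₂²) = √(0.0003196944 + 0.0001466521) = 0.02160.
z* for 90% confidence is 1.645, so the margin of error is 1.645 × 0.02160 = 0.03553.
Point estimate p̂₁ − p̂₂ = 0.6327 − 0.7960 = -0.1633.
-0.1633 ± 0.03553 → (-0.1988, -0.1278).

(-0.1988, -0.1278)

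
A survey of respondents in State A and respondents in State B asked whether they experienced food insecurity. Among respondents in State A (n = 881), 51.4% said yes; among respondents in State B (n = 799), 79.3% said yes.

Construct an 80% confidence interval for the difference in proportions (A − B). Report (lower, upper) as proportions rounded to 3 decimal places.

(-0.307, -0.251)

The two standard errors are √(0.5140×0.4860/881) = 0.01684 and √(0.7930×0.2070/799) = 0.01433.
Because the samples are independent, SE_diff = √(0.01684² + 0.01433²) = 0.02211.
Using z* = 1.282 for 80%, ME = 1.282 × 0.02211 = 0.02835.
p̂₁ − p̂₂ = -0.2790; interval -0.2790 ± 0.02835 gives (-0.307, -0.251).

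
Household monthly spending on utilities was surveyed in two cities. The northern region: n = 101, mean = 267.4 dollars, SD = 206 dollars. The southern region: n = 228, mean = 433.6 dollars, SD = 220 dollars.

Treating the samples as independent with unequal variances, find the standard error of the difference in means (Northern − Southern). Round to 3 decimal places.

25.148

Standard errors of each mean: 206/√101 = 20.4978 and 220/√228 = 14.5699.
SE(x̄₁ − x̄₂) = √(20.4978² + 14.5699²) = 25.1484 for independent samples with unequal variances.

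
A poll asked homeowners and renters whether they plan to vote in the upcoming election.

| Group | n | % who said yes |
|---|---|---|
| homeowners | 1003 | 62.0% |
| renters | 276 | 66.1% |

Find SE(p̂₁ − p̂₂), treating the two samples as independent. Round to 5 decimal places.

0.03235

SE₁ = √(p̂₁(1−p̂₁)/n₁) = √(0.6200·0.3800/1003) = 0.01533; SE₂ = √(0.6610·0.3390/276) = 0.02849.
Independent samples: SE of the difference = √(SE₁² + SE₂²) = √(0.0002350089 + 0.0008116801) = 0.03235.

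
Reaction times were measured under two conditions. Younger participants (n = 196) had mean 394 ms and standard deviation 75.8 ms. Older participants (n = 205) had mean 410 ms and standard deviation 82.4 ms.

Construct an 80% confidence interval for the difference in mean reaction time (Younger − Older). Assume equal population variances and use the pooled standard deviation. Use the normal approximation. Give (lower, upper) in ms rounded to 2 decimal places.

(-26.15, -5.85)

Pooled variance s_p² = [195·75.8² + 204·82.4²] / (196+205−2) = 6279.4758, so s_p = 79.2431.
SE_diff = s_p·√(1/n₁ + 1/n₂) = 79.2431·√(1/196 + 1/205) = 7.9164.
z* = 1.282; margin = 1.282 × 7.9164 = 10.1488.
Difference = 394 − 410 = -16.0000.
-16.0000 ± 10.1488 → (-26.15, -5.85).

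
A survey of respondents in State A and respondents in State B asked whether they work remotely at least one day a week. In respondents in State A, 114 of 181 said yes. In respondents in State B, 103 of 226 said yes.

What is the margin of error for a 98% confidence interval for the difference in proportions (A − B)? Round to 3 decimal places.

0.114

First, p̂₁ = 114/181 = 0.6298; p̂₂ = 103/226 = 0.4558.
The two standard errors are √(0.6298×0.3702/181) = 0.03589 and √(0.4558×0.5442/226) = 0.03313.
Because the samples are independent, SE_diff = √(0.03589² + 0.03313²) = 0.04884.
Using z* = 2.326 for 98%, ME = 2.326 × 0.04884 = 0.11360.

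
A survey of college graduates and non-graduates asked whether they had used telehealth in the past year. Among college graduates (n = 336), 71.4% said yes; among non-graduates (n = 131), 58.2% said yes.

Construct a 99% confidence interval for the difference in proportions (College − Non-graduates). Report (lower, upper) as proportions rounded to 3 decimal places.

The two standard errors are √(0.7140×0.2860/336) = 0.02465 and √(0.5820×0.4180/131) = 0.04309.
Because the samples are independent, SE_diff = √(0.02465² + 0.04309²) = 0.04964.
Using z* = 2.576 for 99%, ME = 2.576 × 0.04964 = 0.12787.
p̂₁ − p̂₂ = 0.1320; interval 0.1320 ± 0.12787 gives (0.004, 0.260).

(0.004, 0.260)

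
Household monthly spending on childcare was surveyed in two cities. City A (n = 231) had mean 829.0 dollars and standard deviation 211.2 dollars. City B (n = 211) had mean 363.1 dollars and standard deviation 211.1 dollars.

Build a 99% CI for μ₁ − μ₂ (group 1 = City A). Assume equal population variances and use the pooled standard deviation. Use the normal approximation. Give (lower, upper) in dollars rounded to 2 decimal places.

(414.10, 517.70)

s_p = √[((n₁−1)s₁² + (n₂−1)s₂²)/(n₁+n₂−2)] = √[(230·211.2² + 210·211.1²)/440] = 211.1523.
SE = 211.1523·√(1/231 + 1/211) = 20.1076.
With z* = 2.576, margin = 2.576 × 20.1076 = 51.7972.
x̄₁ − x̄₂ = 829.0 − 363.1 = 465.9000; interval 465.9000 ± 51.7972 = (414.10, 517.70).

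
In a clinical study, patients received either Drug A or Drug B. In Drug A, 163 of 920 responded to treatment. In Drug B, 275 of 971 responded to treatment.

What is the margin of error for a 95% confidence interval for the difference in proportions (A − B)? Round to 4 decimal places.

0.0376

p̂₁ = 163/920 = 0.1772 and p̂₂ = 275/971 = 0.2832.
SE₁ = √(p̂₁(1−p̂₁)/n₁) = √(0.1772·0.8228/920) = 0.01259; SE₂ = √(0.2832·0.7168/971) = 0.01446.
Independent samples: SE of the difference = √(SE₁² + SE₂²) = √(0.0001585081 + 0.0002090916) = 0.01917.
z* for 95% confidence is 1.960, so the margin of error is 1.960 × 0.01917 = 0.03757.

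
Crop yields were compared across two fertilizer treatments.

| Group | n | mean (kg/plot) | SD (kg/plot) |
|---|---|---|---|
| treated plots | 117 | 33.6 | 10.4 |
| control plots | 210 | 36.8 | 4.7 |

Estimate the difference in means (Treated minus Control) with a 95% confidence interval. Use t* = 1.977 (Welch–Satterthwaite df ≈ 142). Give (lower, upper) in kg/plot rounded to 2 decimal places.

Standard errors of each mean: 10.4/√117 = 0.9615 and 4.7/√210 = 0.3243.
SE(x̄₁ − x̄₂) = √(0.9615² + 0.3243²) = 1.0147 for independent samples with unequal variances.
With t* = 1.977, the margin is 1.977 × 1.0147 = 2.0061.
x̄₁ − x̄₂ = 33.6 − 36.8 = -3.2000; the interval is -3.2000 ± 2.0061 = (-5.21, -1.19).

(-5.21, -1.19)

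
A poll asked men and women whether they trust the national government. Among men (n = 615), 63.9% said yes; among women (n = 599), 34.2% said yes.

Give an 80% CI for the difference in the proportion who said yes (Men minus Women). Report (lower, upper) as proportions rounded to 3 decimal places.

(0.262, 0.332)

Each SE is √(p̂(1−p̂)/n): √(0.6390·0.3610/615) = 0.01937 and √(0.3420·0.6580/599) = 0.01938.
SE(p̂₁ − p̂₂) = √(SE₁² + SE₂²) = √(0.0003751969 + 0.0003755844) = 0.02740, since the two samples are independent.
At 80% confidence z* = 1.282; margin = 1.282 × 0.02740 = 0.03513.
The difference is 0.6390 − 0.3420 = 0.2970, so the interval is 0.2970 ± 0.03513 = (0.262, 0.332).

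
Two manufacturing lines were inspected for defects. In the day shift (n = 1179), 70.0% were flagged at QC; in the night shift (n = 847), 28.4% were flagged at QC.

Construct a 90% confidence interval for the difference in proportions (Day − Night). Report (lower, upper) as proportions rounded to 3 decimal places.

The two standard errors are √(0.7000×0.3000/1179) = 0.01335 and √(0.2840×0.7160/847) = 0.01549.
Because the samples are independent, SE_diff = √(0.01335² + 0.01549²) = 0.02045.
Using z* = 1.645 for 90%, ME = 1.645 × 0.02045 = 0.03364.
p̂₁ − p̂₂ = 0.4160; interval 0.4160 ± 0.03364 gives (0.382, 0.450).

(0.382, 0.450)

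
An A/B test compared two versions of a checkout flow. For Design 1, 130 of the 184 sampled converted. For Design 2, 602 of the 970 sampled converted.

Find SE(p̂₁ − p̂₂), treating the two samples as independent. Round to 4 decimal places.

p̂₁ = 130/184 = 0.7065 and p̂₂ = 602/970 = 0.6206.
SE₁ = √(p̂₁(1−p̂₁)/n₁) = √(0.7065·0.2935/184) = 0.03357; SE₂ = √(0.6206·0.3794/970) = 0.01558.
Independent samples: SE of the difference = √(SE₁² + SE₂²) = √(0.0011269449 + 0.0002427364) = 0.03701.

0.0370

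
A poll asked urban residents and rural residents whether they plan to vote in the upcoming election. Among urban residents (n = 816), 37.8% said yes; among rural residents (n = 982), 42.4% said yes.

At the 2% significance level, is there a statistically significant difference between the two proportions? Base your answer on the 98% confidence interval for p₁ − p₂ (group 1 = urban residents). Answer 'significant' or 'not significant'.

not significant

Each SE is √(p̂(1−p̂)/n): √(0.3780·0.6220/816) = 0.01697 and √(0.4240·0.5760/982) = 0.01577.
SE(p̂₁ − p̂₂) = √(SE₁² + SE₂²) = √(0.0002879809 + 0.0002486929) = 0.02317, since the two samples are independent.
At 98% confidence z* = 2.326; margin = 2.326 × 0.02317 = 0.05389.
The difference is 0.3780 − 0.4240 = -0.0460, so the interval is -0.0460 ± 0.05389 = (-0.09989, 0.00789).
The interval (-0.09989, 0.00789) contains 0, so the difference is not significant.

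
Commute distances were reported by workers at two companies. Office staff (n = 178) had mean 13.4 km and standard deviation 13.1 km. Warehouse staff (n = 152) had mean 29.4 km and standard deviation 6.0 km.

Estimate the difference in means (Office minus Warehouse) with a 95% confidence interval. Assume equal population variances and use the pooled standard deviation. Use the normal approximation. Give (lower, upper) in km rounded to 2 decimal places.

s_p = √[((n₁−1)s₁² + (n₂−1)s₂²)/(n₁+n₂−2)] = √[(177·13.1² + 151·6.0²)/328] = 10.4489.
SE = 10.4489·√(1/178 + 1/152) = 1.1540.
With z* = 1.960, margin = 1.960 × 1.1540 = 2.2618.
x̄₁ − x̄₂ = 13.4 − 29.4 = -16.0000; interval -16.0000 ± 2.2618 = (-18.26, -13.74).

(-18.26, -13.74)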